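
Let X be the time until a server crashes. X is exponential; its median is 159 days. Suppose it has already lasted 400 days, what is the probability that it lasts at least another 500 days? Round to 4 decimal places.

0.1131

For an exponential, median = ln(2)/λ, so λ = ln 2 / 159 = 0.00435942 per day.
P(X > s+t | X > s) = e^(−λ(s+t))/e^(−λs) = e^(−λt), independent of s = 400.
P(X > 500) = e^(−2.1797) ≈ 0.1131.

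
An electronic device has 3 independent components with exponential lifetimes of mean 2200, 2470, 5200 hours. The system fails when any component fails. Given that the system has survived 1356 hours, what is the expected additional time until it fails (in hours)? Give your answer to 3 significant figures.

First-failure rate Σλ = 1/2200 + 1/2470 + 1/5200 = 0.00105171.
By memorylessness the expected residual is 1/Σλ = 950.831 hours, regardless of the 1356 already elapsed.

951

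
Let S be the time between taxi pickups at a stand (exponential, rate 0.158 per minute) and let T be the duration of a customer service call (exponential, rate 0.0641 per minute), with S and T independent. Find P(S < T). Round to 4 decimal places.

0.7114

λ_1 = 0.158, λ_2 = 0.0641.
For independent exponentials, P(S < T) = λ_1/(λ_1+λ_2) = 0.158/0.2221 ≈ 0.7114.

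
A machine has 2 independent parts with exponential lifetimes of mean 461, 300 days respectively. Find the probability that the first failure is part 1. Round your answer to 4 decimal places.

0.3942

Rates: λ_i = 1/mean_i → 0.0021692, 0.00333333; Σλ = 0.00550253.
P(part 1 first) = λ_1/Σλ = 0.0021692/0.00550253 ≈ 0.3942.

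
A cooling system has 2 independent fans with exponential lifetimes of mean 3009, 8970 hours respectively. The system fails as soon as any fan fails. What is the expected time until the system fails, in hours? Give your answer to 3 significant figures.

The first failure time is exponential with rate Σλ_i = 1/3009 + 1/8970 = 0.000443819 per hour.
E[min] = 1/Σλ = 1/0.000443819 = 2253.17 hours.

2250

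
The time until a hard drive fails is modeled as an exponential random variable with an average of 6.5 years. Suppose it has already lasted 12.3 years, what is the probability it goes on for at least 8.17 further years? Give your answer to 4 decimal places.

The rate is λ = 1/6.5 = 0.153846 per year.
The exponential is memoryless, so the remaining time is again Exp(λ): the condition X > 12.3 is irrelevant.
P(X > 8.17) = e^(−1.2569) ≈ 0.2845.

0.2845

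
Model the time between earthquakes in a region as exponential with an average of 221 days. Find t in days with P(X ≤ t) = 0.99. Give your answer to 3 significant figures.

The rate is λ = 1/221 = 0.00452489 per day.
Set 1 − e^(−λt) = 0.99, so t = −ln(0.01)/λ = 4.6052/0.00452489 ≈ 1017.74 days.

1020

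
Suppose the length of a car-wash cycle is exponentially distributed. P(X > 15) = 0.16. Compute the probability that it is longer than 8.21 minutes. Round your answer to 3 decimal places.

e^(−λ·15) = 0.16 ⇒ λ = −ln(0.16)/15 = 0.122172.
P(X > 8.21) = e^(−0.122172·8.21) = e^(−1.003) ≈ 0.367.

0.367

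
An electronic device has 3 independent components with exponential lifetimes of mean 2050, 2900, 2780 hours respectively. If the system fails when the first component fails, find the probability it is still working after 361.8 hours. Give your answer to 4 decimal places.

0.6496

The first failure time is exponential with rate Σλ_i = 1/2050 + 1/2900 + 1/2780 = 0.00119234 per hour.
P(min > 361.8) = e^(−0.00119234·361.8) = e^(−0.43139) ≈ 0.6496.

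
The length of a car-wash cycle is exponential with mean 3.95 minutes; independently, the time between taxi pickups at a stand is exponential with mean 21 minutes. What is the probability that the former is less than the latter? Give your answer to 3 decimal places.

λ_1 = 1/3.95 = 0.253165, λ_2 = 1/21 = 0.047619.
For independent exponentials, P(the former < the latter) = λ_1/(λ_1+λ_2) = 0.253165/0.300784 ≈ 0.842.

0.842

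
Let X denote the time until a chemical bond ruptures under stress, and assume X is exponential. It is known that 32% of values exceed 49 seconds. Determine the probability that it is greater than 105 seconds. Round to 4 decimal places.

0.0870

e^(−λ·49) = 0.32 ⇒ λ = −ln(0.32)/49 = 0.0232538.
P(X > 105) = e^(−0.0232538·105) = e^(−2.4416) ≈ 0.0870.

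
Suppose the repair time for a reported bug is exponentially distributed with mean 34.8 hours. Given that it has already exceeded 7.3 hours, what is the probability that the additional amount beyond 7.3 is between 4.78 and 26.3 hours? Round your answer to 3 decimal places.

0.402

The rate is λ = 1/34.8 = 0.0287356 per hour.
Memoryless: the residual past 7.3 is again Exp(λ).
P(4.78 < residual < 26.3) = e^(−λ·4.78) − e^(−λ·26.3) = 0.87166 − 0.46966 ≈ 0.402.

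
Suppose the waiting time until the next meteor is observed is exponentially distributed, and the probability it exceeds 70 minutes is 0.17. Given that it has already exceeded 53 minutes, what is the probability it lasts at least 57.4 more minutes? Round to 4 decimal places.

From e^(−λ·70) = 0.17, λ = −ln(0.17)/70 = 0.0253137.
Memoryless: P(X > 53+57.4 | X > 53) = P(X > 57.4) = e^(−0.0253137·57.4) ≈ 0.2339.

0.2339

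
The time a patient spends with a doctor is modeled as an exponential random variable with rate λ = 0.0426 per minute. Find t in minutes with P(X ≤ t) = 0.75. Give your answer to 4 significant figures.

32.54

Set 1 − e^(−λt) = 0.75, so t = −ln(0.25)/λ = 1.3863/0.0426 ≈ 32.5421 minutes.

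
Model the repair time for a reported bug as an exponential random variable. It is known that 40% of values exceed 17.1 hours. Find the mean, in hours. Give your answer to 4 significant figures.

18.66

e^(−λ·17.1) = 0.40 ⇒ λ = −ln(0.40)/17.1 = 0.0535843.
Mean = 1/λ = 18.6622 hours.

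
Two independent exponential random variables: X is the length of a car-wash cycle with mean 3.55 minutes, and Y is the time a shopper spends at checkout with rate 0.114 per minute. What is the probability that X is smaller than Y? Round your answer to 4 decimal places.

0.7119

λ_1 = 1/3.55 = 0.28169, λ_2 = 0.114.
For independent exponentials, P(X < Y) = λ_1/(λ_1+λ_2) = 0.28169/0.39569 ≈ 0.7119.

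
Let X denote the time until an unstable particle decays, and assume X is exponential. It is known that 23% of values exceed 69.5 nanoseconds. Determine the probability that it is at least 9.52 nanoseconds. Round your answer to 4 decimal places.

e^(−λ·69.5) = 0.23 ⇒ λ = −ln(0.23)/69.5 = 0.0211464.
P(X > 9.52) = e^(−0.0211464·9.52) = e^(−0.20131) ≈ 0.8177.

0.8177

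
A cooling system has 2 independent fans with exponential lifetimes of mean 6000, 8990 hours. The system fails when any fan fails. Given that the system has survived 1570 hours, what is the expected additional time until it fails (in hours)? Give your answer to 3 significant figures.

3600

First-failure rate Σλ = 1/6000 + 1/8990 = 0.000277901.
By memorylessness the expected residual is 1/Σλ = 3598.4 hours, regardless of the 1570 already elapsed.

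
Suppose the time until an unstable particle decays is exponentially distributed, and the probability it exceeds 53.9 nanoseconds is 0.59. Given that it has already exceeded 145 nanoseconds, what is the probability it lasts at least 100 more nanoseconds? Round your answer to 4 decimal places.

From e^(−λ·53.9) = 0.59, λ = −ln(0.59)/53.9 = 0.0097891.
Memoryless: P(X > 145+100 | X > 145) = P(X > 100) = e^(−0.0097891·100) ≈ 0.3757.

0.3757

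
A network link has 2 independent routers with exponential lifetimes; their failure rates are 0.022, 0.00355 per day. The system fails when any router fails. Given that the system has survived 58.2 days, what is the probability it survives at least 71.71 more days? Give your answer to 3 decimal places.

0.160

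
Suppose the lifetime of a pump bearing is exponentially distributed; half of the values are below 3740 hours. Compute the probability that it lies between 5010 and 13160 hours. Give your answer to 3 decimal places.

0.308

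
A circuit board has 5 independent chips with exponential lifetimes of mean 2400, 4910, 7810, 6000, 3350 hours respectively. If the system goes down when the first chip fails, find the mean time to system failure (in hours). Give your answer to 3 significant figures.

824

The first failure time is exponential with rate Σλ_i = 1/2400 + 1/4910 + 1/7810 + 1/6000 + 1/3350 = 0.00121355 per hour.
E[min] = 1/Σλ = 1/0.00121355 = 824.03 hours.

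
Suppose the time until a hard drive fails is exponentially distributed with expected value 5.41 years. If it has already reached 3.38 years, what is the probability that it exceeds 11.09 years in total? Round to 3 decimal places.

The rate is λ = 1/5.41 = 0.184843 per year.
The exponential is memoryless, so the remaining time is again Exp(λ): the condition X > 3.38 is irrelevant.
P(X > 7.71) = e^(−1.4251) ≈ 0.240.

0.240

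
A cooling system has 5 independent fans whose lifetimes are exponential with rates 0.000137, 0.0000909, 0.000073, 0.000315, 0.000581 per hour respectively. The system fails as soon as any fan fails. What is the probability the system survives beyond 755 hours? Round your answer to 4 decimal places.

The time to first failure is exponential with rate Σλ = 0.000137 + 0.0000909 + 0.000073 + 0.000315 + 0.000581 = 0.0011969.
P(min > 755) = e^(−0.0011969·755) = e^(−0.90366) ≈ 0.4051.

0.4051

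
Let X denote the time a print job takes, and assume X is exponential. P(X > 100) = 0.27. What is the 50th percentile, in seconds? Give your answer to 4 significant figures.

52.94

e^(−λ·100) = 0.27 ⇒ λ = −ln(0.27)/100 = 0.0130933.
50th percentile: 1 − e^(−λt) = 0.5, t = −ln(0.5)/λ = 52.9389 seconds.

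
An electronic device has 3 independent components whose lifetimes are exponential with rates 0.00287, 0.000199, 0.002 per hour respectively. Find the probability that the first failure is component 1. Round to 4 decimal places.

The time to first failure is exponential with rate Σλ = 0.00287 + 0.000199 + 0.002 = 0.005069.
P(component 1 first) = λ_1/Σλ = 0.00287/0.005069 ≈ 0.5662.

0.5662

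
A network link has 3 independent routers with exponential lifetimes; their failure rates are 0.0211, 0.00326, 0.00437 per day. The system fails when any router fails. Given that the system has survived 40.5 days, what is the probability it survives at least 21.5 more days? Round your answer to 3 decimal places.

0.539

Time to first failure ~ Exp(Σλ) with Σλ = 0.02873.
By memorylessness, P(T > 40.5+21.5 | T > 40.5) = P(T > 21.5) = e^(−0.02873·21.5) ≈ 0.539.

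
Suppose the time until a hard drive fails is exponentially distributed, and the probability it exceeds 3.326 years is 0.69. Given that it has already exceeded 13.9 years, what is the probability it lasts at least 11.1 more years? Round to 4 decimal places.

0.2899

From e^(−λ·3.326) = 0.69, λ = −ln(0.69)/3.326 = 0.111565.
Memoryless: P(X > 13.9+11.1 | X > 13.9) = P(X > 11.1) = e^(−0.111565·11.1) ≈ 0.2899.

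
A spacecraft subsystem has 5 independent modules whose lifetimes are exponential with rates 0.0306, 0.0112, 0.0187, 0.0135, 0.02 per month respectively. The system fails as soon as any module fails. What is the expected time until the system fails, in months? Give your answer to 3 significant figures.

The time to first failure is exponential with rate Σλ = 0.0306 + 0.0112 + 0.0187 + 0.0135 + 0.02 = 0.094.
E[min] = 1/Σλ = 1/0.094 = 10.6383 months.

10.6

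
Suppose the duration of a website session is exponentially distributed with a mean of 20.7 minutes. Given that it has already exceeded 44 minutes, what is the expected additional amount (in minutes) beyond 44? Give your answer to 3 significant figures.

The rate is λ = 1/20.7 = 0.0483092 per minute.
By memorylessness, the remaining amount past any threshold is again Exp(λ) with mean 1/λ = 20.7 minutes.

20.7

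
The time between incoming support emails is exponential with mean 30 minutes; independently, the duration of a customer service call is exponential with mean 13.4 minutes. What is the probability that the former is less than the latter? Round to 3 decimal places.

λ_1 = 1/30 = 0.0333333, λ_2 = 1/13.4 = 0.0746269.
For independent exponentials, P(the former < the latter) = λ_1/(λ_1+λ_2) = 0.0333333/0.10796 ≈ 0.309.

0.309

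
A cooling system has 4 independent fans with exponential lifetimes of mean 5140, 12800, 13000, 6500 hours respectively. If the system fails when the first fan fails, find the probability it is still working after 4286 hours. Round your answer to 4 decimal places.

The first failure time is exponential with rate Σλ_i = 1/5140 + 1/12800 + 1/13000 + 1/6500 = 0.000503447 per hour.
P(min > 4286) = e^(−0.000503447·4286) = e^(−2.1578) ≈ 0.1156.

0.1156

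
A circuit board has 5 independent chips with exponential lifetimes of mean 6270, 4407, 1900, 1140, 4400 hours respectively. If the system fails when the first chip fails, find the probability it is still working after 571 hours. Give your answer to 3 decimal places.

0.316

The first failure time is exponential with rate Σλ_i = 1/6270 + 1/4407 + 1/1900 + 1/1140 + 1/4400 = 0.00201718 per hour.
P(min > 571) = e^(−0.00201718·571) = e^(−1.1518) ≈ 0.316.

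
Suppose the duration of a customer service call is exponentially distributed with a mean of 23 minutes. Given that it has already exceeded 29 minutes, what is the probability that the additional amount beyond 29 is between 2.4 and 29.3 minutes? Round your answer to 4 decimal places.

The rate is λ = 1/23 = 0.0434783 per minute.
Memoryless: the residual past 29 is again Exp(λ).
P(2.4 < residual < 29.3) = e^(−λ·2.4) − e^(−λ·29.3) = 0.90091 − 0.27973 ≈ 0.6212.

0.6212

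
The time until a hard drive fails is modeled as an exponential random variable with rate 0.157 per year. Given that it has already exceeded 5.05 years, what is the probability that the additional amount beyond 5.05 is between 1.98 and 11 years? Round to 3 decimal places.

0.555

Memoryless: the residual past 5.05 is again Exp(λ).
P(1.98 < residual < 11) = e^(−λ·1.98) − e^(−λ·11) = 0.73282 − 0.17782 ≈ 0.555.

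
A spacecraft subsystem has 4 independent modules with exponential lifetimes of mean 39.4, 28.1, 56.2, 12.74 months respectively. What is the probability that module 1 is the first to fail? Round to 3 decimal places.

0.161

Rates: λ_i = 1/mean_i → 0.0253807, 0.0355872, 0.0177936, 0.0784929; Σλ = 0.157254.
P(module 1 first) = λ_1/Σλ = 0.0253807/0.157254 ≈ 0.161.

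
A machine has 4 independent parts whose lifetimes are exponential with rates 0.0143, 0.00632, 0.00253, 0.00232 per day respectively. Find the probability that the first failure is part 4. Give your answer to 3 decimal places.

The time to first failure is exponential with rate Σλ = 0.0143 + 0.00632 + 0.00253 + 0.00232 = 0.02547.
P(part 4 first) = λ_4/Σλ = 0.00232/0.02547 ≈ 0.091.

0.091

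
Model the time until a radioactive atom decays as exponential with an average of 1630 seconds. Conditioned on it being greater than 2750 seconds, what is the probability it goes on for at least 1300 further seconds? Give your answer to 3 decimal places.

The rate is λ = 1/1630 = 0.000613497 per second.
The exponential is memoryless, so the remaining time is again Exp(λ): the condition X > 2750 is irrelevant.
P(X > 1300) = e^(−0.79755) ≈ 0.450.

0.450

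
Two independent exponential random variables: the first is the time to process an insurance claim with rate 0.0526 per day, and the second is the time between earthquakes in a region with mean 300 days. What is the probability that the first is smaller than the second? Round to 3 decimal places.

λ_1 = 0.0526, λ_2 = 1/300 = 0.00333333.
For independent exponentials, P(the first < the second) = λ_1/(λ_1+λ_2) = 0.0526/0.0559333 ≈ 0.940.

0.940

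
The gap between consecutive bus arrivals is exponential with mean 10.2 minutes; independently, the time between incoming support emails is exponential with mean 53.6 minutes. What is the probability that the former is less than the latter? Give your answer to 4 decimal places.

0.8401

λ_1 = 1/10.2 = 0.0980392, λ_2 = 1/53.6 = 0.0186567.
For independent exponentials, P(the former < the latter) = λ_1/(λ_1+λ_2) = 0.0980392/0.116696 ≈ 0.8401.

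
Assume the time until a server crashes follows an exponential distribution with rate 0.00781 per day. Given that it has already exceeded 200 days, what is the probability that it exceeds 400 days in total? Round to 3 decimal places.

P(X > s+t | X > s) = e^(−λ(s+t))/e^(−λs) = e^(−λt), independent of s = 200.
P(X > 200) = e^(−1.562) ≈ 0.210.

0.210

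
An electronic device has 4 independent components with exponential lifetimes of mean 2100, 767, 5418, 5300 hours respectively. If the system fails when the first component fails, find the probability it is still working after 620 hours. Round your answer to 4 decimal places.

0.2632

The first failure time is exponential with rate Σλ_i = 1/2100 + 1/767 + 1/5418 + 1/5300 = 0.00215322 per hour.
P(min > 620) = e^(−0.00215322·620) = e^(−1.335) ≈ 0.2632.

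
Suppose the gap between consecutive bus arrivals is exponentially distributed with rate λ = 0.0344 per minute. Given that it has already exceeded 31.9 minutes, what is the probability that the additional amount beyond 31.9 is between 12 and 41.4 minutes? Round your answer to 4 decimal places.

0.4211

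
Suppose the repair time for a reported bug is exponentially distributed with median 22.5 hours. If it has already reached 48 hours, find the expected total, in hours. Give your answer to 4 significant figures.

80.46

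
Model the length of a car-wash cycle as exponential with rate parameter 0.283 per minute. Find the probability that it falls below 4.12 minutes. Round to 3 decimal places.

P(X ≤ 4.12) = 1 − e^(−λ·4.12) = 1 − e^(−1.166) ≈ 0.688.

0.688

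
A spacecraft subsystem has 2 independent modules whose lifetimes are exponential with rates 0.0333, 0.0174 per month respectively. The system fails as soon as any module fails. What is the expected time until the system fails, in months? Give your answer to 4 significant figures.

19.72

The time to first failure is exponential with rate Σλ = 0.0333 + 0.0174 = 0.0507.
E[min] = 1/Σλ = 1/0.0507 = 19.7239 months.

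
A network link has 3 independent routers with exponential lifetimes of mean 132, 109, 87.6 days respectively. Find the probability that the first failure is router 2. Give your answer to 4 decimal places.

Rates: λ_i = 1/mean_i → 0.00757576, 0.00917431, 0.0114155; Σλ = 0.0281656.
P(router 2 first) = λ_2/Σλ = 0.00917431/0.0281656 ≈ 0.3257.

0.3257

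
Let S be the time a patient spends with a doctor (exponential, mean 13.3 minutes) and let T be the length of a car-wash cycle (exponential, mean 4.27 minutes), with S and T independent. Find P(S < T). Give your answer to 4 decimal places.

0.2430

λ_1 = 1/13.3 = 0.075188, λ_2 = 1/4.27 = 0.234192.
For independent exponentials, P(S < T) = λ_1/(λ_1+λ_2) = 0.075188/0.30938 ≈ 0.2430.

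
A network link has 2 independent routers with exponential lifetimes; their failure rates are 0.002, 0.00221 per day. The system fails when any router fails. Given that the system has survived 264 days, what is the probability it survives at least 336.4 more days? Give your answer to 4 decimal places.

0.2426

Time to first failure ~ Exp(Σλ) with Σλ = 0.00421.
By memorylessness, P(T > 264+336.4 | T > 264) = P(T > 336.4) = e^(−0.00421·336.4) ≈ 0.2426.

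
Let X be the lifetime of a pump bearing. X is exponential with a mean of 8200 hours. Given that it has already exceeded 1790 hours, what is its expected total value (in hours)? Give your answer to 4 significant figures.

The rate is λ = 1/8200 = 0.000121951 per hour.
By memorylessness, E[X | X > 1790] = 1790 + 1/λ = 1790 + 8200 = 9990 hours.

9990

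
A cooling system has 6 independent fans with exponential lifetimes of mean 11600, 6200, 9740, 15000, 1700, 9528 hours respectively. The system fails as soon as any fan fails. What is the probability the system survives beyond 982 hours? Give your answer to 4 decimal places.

The first failure time is exponential with rate Σλ_i = 1/11600 + 1/6200 + 1/9740 + 1/15000 + 1/1700 + 1/9528 = 0.00111002 per hour.
P(min > 982) = e^(−0.00111002·982) = e^(−1.09) ≈ 0.3362.

0.3362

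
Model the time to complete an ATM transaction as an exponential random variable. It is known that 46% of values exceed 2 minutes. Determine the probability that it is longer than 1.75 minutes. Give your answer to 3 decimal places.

0.507

e^(−λ·2) = 0.46 ⇒ λ = −ln(0.46)/2 = 0.388264.
P(X > 1.75) = e^(−0.388264·1.75) = e^(−0.67946) ≈ 0.507.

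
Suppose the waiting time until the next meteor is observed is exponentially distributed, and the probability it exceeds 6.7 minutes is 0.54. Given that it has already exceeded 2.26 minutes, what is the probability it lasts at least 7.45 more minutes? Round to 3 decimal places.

0.504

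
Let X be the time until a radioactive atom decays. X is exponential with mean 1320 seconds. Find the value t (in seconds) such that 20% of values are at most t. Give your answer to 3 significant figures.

295

The rate is λ = 1/1320 = 0.000757576 per second.
Set 1 − e^(−λt) = 0.2, so t = −ln(0.8)/λ = 0.22314/0.000757576 ≈ 294.549 seconds.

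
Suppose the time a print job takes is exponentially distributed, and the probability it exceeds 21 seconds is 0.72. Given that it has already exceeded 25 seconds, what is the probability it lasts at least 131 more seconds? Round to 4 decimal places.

0.1288

From e^(−λ·21) = 0.72, λ = −ln(0.72)/21 = 0.0156431.
Memoryless: P(X > 25+131 | X > 25) = P(X > 131) = e^(−0.0156431·131) ≈ 0.1288.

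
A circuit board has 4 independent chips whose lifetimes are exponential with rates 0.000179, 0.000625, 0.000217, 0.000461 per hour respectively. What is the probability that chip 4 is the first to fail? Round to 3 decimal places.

The time to first failure is exponential with rate Σλ = 0.000179 + 0.000625 + 0.000217 + 0.000461 = 0.001482.
P(chip 4 first) = λ_4/Σλ = 0.000461/0.001482 ≈ 0.311.

0.311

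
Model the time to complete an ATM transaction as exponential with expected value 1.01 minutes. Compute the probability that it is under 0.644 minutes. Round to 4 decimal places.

0.4715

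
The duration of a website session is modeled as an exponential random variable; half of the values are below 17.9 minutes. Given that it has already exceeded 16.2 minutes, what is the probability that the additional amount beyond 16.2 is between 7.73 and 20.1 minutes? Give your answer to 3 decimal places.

For an exponential, median = ln(2)/λ, so λ = ln 2 / 17.9 = 0.0387233 per minute.
Memoryless: the residual past 16.2 is again Exp(λ).
P(7.73 < residual < 20.1) = e^(−λ·7.73) − e^(−λ·20.1) = 0.74131 − 0.45917 ≈ 0.282.

0.282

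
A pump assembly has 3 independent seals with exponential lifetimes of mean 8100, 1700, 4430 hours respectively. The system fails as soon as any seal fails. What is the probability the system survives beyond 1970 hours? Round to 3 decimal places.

The first failure time is exponential with rate Σλ_i = 1/8100 + 1/1700 + 1/4430 = 0.000937426 per hour.
P(min > 1970) = e^(−0.000937426·1970) = e^(−1.8467) ≈ 0.158.

0.158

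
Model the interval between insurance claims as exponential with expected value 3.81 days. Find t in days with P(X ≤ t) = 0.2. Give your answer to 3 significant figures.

The rate is λ = 1/3.81 = 0.262467 per day.
Set 1 − e^(−λt) = 0.2, so t = −ln(0.8)/λ = 0.22314/0.262467 ≈ 0.850177 days.

0.850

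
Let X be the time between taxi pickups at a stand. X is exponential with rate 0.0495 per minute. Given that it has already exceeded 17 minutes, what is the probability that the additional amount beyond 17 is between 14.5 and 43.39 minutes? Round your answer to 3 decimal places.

0.371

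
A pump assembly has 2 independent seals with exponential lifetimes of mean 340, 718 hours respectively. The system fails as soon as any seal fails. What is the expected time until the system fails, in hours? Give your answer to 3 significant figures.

231

The first failure time is exponential with rate Σλ_i = 1/340 + 1/718 = 0.00433393 per hour.
E[min] = 1/Σλ = 1/0.00433393 = 230.737 hours.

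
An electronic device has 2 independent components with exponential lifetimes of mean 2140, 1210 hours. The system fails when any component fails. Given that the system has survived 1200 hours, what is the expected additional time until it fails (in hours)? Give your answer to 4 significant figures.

773.0

First-failure rate Σλ = 1/2140 + 1/1210 = 0.00129374.
By memorylessness the expected residual is 1/Σλ = 772.955 hours, regardless of the 1200 already elapsed.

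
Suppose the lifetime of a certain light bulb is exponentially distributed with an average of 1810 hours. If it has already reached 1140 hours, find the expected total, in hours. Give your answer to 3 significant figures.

The rate is λ = 1/1810 = 0.000552486 per hour.
By memorylessness, E[X | X > 1140] = 1140 + 1/λ = 1140 + 1810 = 2950 hours.

2950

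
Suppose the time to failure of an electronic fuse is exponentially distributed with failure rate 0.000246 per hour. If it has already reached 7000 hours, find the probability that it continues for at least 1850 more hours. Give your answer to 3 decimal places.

0.634

P(X > s+t | X > s) = e^(−λ(s+t))/e^(−λs) = e^(−λt), independent of s = 7000.
P(X > 1850) = e^(−0.4551) ≈ 0.634.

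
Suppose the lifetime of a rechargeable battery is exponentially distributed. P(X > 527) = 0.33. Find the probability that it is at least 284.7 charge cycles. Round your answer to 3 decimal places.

0.549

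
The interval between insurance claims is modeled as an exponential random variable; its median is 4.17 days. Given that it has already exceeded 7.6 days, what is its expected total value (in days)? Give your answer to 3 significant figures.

13.6

For an exponential, median = ln(2)/λ, so λ = ln 2 / 4.17 = 0.166222 per day.
By memorylessness, E[X | X > 7.6] = 7.6 + 1/λ = 7.6 + 6.01604 = 13.616 days.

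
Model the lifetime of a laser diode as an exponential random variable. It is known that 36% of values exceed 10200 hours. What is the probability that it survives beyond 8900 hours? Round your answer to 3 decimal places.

e^(−λ·10200) = 0.36 ⇒ λ = −ln(0.36)/10200 = 0.000100162.
P(X > 8900) = e^(−0.000100162·8900) = e^(−0.89144) ≈ 0.410.

0.410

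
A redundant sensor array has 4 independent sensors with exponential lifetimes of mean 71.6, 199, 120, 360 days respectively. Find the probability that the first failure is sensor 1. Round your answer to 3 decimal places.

Rates: λ_i = 1/mean_i → 0.0139665, 0.00502513, 0.00833333, 0.00277778; Σλ = 0.0301027.
P(sensor 1 first) = λ_1/Σλ = 0.0139665/0.0301027 ≈ 0.464.

0.464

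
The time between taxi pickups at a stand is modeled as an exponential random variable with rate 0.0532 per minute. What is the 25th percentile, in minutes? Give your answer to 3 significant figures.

5.41

Set 1 − e^(−λt) = 0.25, so t = −ln(0.75)/λ = 0.28768/0.0532 ≈ 5.40756 minutes.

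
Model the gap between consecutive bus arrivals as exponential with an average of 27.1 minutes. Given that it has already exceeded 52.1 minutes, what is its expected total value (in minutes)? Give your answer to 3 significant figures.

The rate is λ = 1/27.1 = 0.0369004 per minute.
By memorylessness, E[X | X > 52.1] = 52.1 + 1/λ = 52.1 + 27.1 = 79.2 minutes.

79.2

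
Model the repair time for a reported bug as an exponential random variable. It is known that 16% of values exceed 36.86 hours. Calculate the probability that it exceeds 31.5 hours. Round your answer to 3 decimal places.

e^(−λ·36.86) = 0.16 ⇒ λ = −ln(0.16)/36.86 = 0.0497173.
P(X > 31.5) = e^(−0.0497173·31.5) = e^(−1.5661) ≈ 0.209.

0.209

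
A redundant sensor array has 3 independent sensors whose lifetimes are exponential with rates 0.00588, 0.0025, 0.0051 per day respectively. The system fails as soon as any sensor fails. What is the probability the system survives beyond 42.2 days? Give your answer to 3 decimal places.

The time to first failure is exponential with rate Σλ = 0.00588 + 0.0025 + 0.0051 = 0.01348.
P(min > 42.2) = e^(−0.01348·42.2) = e^(−0.56886) ≈ 0.566.

0.566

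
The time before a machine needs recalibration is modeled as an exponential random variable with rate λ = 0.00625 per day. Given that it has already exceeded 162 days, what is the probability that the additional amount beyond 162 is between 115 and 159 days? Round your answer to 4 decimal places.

0.1172

Memoryless: the residual past 162 is again Exp(λ).
P(115 < residual < 159) = e^(−λ·115) − e^(−λ·159) = 0.48736 − 0.37019 ≈ 0.1172.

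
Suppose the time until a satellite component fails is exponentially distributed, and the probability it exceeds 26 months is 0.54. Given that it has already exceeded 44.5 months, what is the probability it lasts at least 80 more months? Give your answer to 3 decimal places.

From e^(−λ·26) = 0.54, λ = −ln(0.54)/26 = 0.0236995.
Memoryless: P(X > 44.5+80 | X > 44.5) = P(X > 80) = e^(−0.0236995·80) ≈ 0.150.

0.150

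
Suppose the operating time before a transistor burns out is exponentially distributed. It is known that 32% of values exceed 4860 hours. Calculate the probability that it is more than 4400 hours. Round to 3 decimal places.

e^(−λ·4860) = 0.32 ⇒ λ = −ln(0.32)/4860 = 0.000234451.
P(X > 4400) = e^(−0.000234451·4400) = e^(−1.0316) ≈ 0.356.

0.356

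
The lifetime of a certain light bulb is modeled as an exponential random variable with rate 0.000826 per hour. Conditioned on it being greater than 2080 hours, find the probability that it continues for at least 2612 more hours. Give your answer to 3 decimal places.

0.116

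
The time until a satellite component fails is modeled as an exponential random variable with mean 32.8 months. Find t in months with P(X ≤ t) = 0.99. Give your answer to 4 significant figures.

151.0

The rate is λ = 1/32.8 = 0.0304878 per month.
Set 1 − e^(−λt) = 0.99, so t = −ln(0.01)/λ = 4.6052/0.0304878 ≈ 151.05 months.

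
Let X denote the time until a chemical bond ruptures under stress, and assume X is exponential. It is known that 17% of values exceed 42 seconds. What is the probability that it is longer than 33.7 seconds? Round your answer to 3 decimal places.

0.241

e^(−λ·42) = 0.17 ⇒ λ = −ln(0.17)/42 = 0.0421894.
P(X > 33.7) = e^(−0.0421894·33.7) = e^(−1.4218) ≈ 0.241.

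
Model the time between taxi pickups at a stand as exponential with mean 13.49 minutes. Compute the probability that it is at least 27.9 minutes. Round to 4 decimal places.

0.1264

The rate is λ = 1/13.49 = 0.074129 per minute.
P(X > 27.9) = e^(−λ·27.9) = e^(−2.0682) ≈ 0.1264.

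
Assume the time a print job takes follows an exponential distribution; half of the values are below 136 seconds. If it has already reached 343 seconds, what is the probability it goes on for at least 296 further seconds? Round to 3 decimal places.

0.221

For an exponential, median = ln(2)/λ, so λ = ln 2 / 136 = 0.00509667 per second.
The exponential is memoryless, so the remaining time is again Exp(λ): the condition X > 343 is irrelevant.
P(X > 296) = e^(−1.5086) ≈ 0.221.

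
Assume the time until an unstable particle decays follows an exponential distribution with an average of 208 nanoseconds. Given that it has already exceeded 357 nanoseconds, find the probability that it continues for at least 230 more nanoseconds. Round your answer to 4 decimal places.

0.3310

The rate is λ = 1/208 = 0.00480769 per nanosecond.
By the memoryless property, P(X > 357+230 | X > 357) = P(X > 230).
P(X > 230) = e^(−1.1058) ≈ 0.3310.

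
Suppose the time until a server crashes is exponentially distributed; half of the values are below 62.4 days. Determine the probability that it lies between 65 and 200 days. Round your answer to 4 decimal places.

0.3773

For an exponential, median = ln(2)/λ, so λ = ln 2 / 62.4 = 0.0111081 per day.
P(65 < X < 200) = e^(−λ·65) − e^(−λ·200) = 0.48577 − 0.10843 ≈ 0.3773.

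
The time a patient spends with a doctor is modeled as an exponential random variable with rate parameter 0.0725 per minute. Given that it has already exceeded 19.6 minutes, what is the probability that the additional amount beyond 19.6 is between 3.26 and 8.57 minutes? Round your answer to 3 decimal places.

Memoryless: the residual past 19.6 is again Exp(λ).
P(3.26 < residual < 8.57) = e^(−λ·3.26) − e^(−λ·8.57) = 0.78950 − 0.53723 ≈ 0.252.

0.252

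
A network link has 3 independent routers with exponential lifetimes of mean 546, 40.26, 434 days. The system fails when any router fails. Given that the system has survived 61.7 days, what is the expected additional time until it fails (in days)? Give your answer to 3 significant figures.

First-failure rate Σλ = 1/546 + 1/40.26 + 1/434 = 0.0289742.
By memorylessness the expected residual is 1/Σλ = 34.5135 days, regardless of the 61.7 already elapsed.

34.5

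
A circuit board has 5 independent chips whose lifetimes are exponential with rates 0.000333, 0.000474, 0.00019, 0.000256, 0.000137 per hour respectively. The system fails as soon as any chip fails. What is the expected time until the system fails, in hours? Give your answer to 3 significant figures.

719

The time to first failure is exponential with rate Σλ = 0.000333 + 0.000474 + 0.00019 + 0.000256 + 0.000137 = 0.00139.
E[min] = 1/Σλ = 1/0.00139 = 719.424 hours.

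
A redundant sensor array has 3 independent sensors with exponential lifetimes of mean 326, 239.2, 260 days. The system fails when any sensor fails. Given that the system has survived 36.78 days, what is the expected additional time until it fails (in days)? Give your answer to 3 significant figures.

First-failure rate Σλ = 1/326 + 1/239.2 + 1/260 = 0.0110942.
By memorylessness the expected residual is 1/Σλ = 90.1369 days, regardless of the 36.78 already elapsed.

90.1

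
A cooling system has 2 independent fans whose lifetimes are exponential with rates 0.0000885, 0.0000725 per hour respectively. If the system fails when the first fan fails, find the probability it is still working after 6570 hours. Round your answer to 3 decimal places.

The time to first failure is exponential with rate Σλ = 0.0000885 + 0.0000725 = 0.000161.
P(min > 6570) = e^(−0.000161·6570) = e^(−1.0578) ≈ 0.347.

0.347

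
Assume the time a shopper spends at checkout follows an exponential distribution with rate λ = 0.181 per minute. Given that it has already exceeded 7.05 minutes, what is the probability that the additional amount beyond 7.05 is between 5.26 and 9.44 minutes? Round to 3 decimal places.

0.205

Memoryless: the residual past 7.05 is again Exp(λ).
P(5.26 < residual < 9.44) = e^(−λ·5.26) − e^(−λ·9.44) = 0.38595 − 0.18111 ≈ 0.205.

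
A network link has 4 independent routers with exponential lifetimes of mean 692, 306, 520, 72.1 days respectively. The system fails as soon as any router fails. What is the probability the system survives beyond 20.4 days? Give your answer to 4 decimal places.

0.6582

The first failure time is exponential with rate Σλ_i = 1/692 + 1/306 + 1/520 + 1/72.1 = 0.0205058 per day.
P(min > 20.4) = e^(−0.0205058·20.4) = e^(−0.41832) ≈ 0.6582.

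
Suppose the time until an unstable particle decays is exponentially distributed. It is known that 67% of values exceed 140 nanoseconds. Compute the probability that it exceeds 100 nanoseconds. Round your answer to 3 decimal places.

0.751

e^(−λ·140) = 0.67 ⇒ λ = −ln(0.67)/140 = 0.00286055.
P(X > 100) = e^(−0.00286055·100) = e^(−0.28606) ≈ 0.751.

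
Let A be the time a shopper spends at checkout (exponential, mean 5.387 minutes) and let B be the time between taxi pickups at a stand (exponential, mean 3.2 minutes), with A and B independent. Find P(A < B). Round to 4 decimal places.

λ_1 = 1/5.387 = 0.185632, λ_2 = 1/3.2 = 0.3125.
For independent exponentials, P(A < B) = λ_1/(λ_1+λ_2) = 0.185632/0.498132 ≈ 0.3727.

0.3727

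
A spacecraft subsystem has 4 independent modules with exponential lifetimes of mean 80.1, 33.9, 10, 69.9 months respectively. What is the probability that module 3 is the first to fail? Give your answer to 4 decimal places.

0.6398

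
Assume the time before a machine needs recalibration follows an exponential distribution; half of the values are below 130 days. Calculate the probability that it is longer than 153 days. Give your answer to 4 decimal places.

0.4423

For an exponential, median = ln(2)/λ, so λ = ln 2 / 130 = 0.0053319 per day.
P(X > 153) = e^(−λ·153) = e^(−0.81578) ≈ 0.4423.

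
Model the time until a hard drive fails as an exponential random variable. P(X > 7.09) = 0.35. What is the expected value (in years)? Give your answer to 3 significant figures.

e^(−λ·7.09) = 0.35 ⇒ λ = −ln(0.35)/7.09 = 0.148071.
Mean = 1/λ = 6.75353 years.

6.75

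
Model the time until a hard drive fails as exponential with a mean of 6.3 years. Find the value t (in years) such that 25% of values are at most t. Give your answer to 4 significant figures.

The rate is λ = 1/6.3 = 0.15873 per year.
Set 1 − e^(−λt) = 0.25, so t = −ln(0.75)/λ = 0.28768/0.15873 ≈ 1.8124 years.

1.812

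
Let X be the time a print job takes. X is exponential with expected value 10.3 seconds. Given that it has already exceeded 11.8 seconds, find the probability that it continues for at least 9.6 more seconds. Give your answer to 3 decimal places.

0.394

The rate is λ = 1/10.3 = 0.0970874 per second.
The exponential is memoryless, so the remaining time is again Exp(λ): the condition X > 11.8 is irrelevant.
P(X > 9.6) = e^(−0.93204) ≈ 0.394.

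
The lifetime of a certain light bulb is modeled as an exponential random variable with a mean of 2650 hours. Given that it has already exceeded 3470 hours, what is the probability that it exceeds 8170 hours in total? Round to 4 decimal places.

The rate is λ = 1/2650 = 0.000377358 per hour.
By the memoryless property, P(X > 3470+4700 | X > 3470) = P(X > 4700).
P(X > 4700) = e^(−1.7736) ≈ 0.1697.

0.1697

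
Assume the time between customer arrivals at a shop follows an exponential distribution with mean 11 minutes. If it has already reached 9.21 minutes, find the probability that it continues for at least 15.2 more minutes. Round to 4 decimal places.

0.2511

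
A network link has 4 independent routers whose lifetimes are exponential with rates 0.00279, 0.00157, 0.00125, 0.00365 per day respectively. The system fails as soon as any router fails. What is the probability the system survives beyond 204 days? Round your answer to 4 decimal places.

0.1512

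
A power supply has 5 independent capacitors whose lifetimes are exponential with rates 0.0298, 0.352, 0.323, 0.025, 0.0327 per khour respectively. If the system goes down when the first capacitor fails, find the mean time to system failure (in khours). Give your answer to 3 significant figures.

1.31

The time to first failure is exponential with rate Σλ = 0.0298 + 0.352 + 0.323 + 0.025 + 0.0327 = 0.7625.
E[min] = 1/Σλ = 1/0.7625 = 1.31148 khours.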